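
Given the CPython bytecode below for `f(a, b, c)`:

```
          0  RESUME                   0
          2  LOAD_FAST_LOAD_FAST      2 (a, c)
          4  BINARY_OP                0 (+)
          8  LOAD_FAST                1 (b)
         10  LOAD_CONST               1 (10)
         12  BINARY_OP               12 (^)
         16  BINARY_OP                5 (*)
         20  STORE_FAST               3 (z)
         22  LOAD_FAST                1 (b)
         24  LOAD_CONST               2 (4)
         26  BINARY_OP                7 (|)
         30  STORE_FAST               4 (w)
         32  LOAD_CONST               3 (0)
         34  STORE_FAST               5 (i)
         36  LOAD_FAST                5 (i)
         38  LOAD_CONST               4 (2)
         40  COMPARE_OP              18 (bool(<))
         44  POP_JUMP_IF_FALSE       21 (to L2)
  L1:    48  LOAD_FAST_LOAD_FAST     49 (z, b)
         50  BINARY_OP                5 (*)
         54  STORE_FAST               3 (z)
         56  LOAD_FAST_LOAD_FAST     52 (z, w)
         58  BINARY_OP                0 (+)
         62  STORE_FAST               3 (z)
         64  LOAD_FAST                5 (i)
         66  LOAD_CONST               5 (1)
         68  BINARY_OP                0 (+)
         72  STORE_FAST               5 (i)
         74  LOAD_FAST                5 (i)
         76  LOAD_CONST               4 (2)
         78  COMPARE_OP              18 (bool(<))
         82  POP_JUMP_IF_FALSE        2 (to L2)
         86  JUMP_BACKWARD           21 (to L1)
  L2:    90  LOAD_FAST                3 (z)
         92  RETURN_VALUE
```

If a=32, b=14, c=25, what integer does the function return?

44898

LOAD_FAST_LOAD_FAST a,c → push 32,25. Stack: [32, 25]
BINARY_OP + → 32 + 25 = 57. Stack: [57]
LOAD_FAST b → push 14. Stack: [57, 14]
LOAD_CONST → push 10. Stack: [57, 14, 10]
BINARY_OP ^ → 14 ^ 10 = 4. Stack: [57, 4]
BINARY_OP * → 57 * 4 = 228. Stack: [228]
STORE_FAST z → z=228. Stack: []
LOAD_FAST b → push 14. Stack: [14]
LOAD_CONST → push 4. Stack: [14, 4]
BINARY_OP | → 14 | 4 = 14. Stack: [14]
STORE_FAST w → w=14. Stack: []
LOAD_CONST → push 0. Stack: [0]
STORE_FAST i → i=0. Stack: []
LOAD_FAST i → push 0. Stack: [0]
LOAD_CONST → push 2. Stack: [0, 2]
COMPARE_OP bool(<) → 0 vs 2 = True. Stack: [True]
POP_JUMP_IF_FALSE → pop True; no jump. Stack: []
LOAD_FAST_LOAD_FAST z,b → push 228,14. Stack: [228, 14]
BINARY_OP * → 228 * 14 = 3192. Stack: [3192]
STORE_FAST z → z=3192. Stack: []
LOAD_FAST_LOAD_FAST z,w → push 3192,14. Stack: [3192, 14]
BINARY_OP + → 3192 + 14 = 3206. Stack: [3206]
STORE_FAST z → z=3206. Stack: []
LOAD_FAST i → push 0. Stack: [0]
LOAD_CONST → push 1. Stack: [0, 1]
BINARY_OP + → 0 + 1 = 1. Stack: [1]
STORE_FAST i → i=1. Stack: []
LOAD_FAST i → push 1. Stack: [1]
LOAD_CONST → push 2. Stack: [1, 2]
COMPARE_OP bool(<) → 1 vs 2 = True. Stack: [True]
POP_JUMP_IF_FALSE → pop True; no jump. Stack: []
LOAD_FAST_LOAD_FAST z,b → push 3206,14. Stack: [3206, 14]
BINARY_OP * → 3206 * 14 = 44884. Stack: [44884]
STORE_FAST z → z=44884. Stack: []
LOAD_FAST_LOAD_FAST z,w → push 44884,14. Stack: [44884, 14]
BINARY_OP + → 44884 + 14 = 44898. Stack: [44898]
STORE_FAST z → z=44898. Stack: []
LOAD_FAST i → push 1. Stack: [1]
LOAD_CONST → push 1. Stack: [1, 1]
BINARY_OP + → 1 + 1 = 2. Stack: [2]
STORE_FAST i → i=2. Stack: []
LOAD_FAST i → push 2. Stack: [2]
LOAD_CONST → push 2. Stack: [2, 2]
COMPARE_OP bool(<) → 2 vs 2 = False. Stack: [False]
POP_JUMP_IF_FALSE → pop False; jump. Stack: []
LOAD_FAST z → push 44898. Stack: [44898]
RETURN_VALUE → return 44898.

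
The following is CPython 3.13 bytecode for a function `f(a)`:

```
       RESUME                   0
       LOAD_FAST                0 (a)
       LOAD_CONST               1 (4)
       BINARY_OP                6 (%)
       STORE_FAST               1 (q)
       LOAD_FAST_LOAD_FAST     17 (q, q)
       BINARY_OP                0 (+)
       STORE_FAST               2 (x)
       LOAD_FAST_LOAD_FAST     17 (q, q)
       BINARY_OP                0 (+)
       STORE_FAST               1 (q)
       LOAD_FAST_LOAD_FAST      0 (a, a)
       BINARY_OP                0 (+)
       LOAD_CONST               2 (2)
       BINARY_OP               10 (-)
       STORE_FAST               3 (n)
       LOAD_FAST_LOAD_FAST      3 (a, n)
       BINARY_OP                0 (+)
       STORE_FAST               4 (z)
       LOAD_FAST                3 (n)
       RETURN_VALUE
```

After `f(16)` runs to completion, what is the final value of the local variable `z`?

46

LOAD_FAST a → push 16. Stack: [16]
LOAD_CONST → push 4. Stack: [16, 4]
BINARY_OP % → 16 % 4 = 0. Stack: [0]
STORE_FAST q → q=0. Stack: []
LOAD_FAST_LOAD_FAST q,q → push 0,0. Stack: [0, 0]
BINARY_OP + → 0 + 0 = 0. Stack: [0]
STORE_FAST x → x=0. Stack: []
LOAD_FAST_LOAD_FAST q,q → push 0,0. Stack: [0, 0]
BINARY_OP + → 0 + 0 = 0. Stack: [0]
STORE_FAST q → q=0. Stack: []
LOAD_FAST_LOAD_FAST a,a → push 16,16. Stack: [16, 16]
BINARY_OP + → 16 + 16 = 32. Stack: [32]
LOAD_CONST → push 2. Stack: [32, 2]
BINARY_OP - → 32 - 2 = 30. Stack: [30]
STORE_FAST n → n=30. Stack: []
LOAD_FAST_LOAD_FAST a,n → push 16,30. Stack: [16, 30]
BINARY_OP + → 16 + 30 = 46. Stack: [46]
STORE_FAST z → z=46. Stack: []
LOAD_FAST n → push 30. Stack: [30]
RETURN_VALUE → return 30.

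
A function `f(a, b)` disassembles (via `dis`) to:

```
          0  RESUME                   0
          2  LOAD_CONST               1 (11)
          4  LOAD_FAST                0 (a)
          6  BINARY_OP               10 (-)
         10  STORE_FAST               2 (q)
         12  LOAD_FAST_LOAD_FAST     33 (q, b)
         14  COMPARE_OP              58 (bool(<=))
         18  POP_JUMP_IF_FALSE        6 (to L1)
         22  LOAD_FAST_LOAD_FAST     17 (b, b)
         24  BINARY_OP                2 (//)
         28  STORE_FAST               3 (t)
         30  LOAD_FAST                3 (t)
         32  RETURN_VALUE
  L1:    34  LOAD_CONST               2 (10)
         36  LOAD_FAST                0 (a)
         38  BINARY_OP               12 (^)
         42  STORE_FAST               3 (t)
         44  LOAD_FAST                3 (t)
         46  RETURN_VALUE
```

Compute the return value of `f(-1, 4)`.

LOAD_CONST → push 11. Stack: [11]
LOAD_FAST a → push -1. Stack: [11, -1]
BINARY_OP - → 11 - -1 = 12. Stack: [12]
STORE_FAST q → q=12. Stack: []
LOAD_FAST_LOAD_FAST q,b → push 12,4. Stack: [12, 4]
COMPARE_OP bool(<=) → 12 vs 4 = False. Stack: [False]
POP_JUMP_IF_FALSE → pop False; jump. Stack: []
LOAD_CONST → push 10. Stack: [10]
LOAD_FAST a → push -1. Stack: [10, -1]
BINARY_OP ^ → 10 ^ -1 = -11. Stack: [-11]
STORE_FAST t → t=-11. Stack: []
LOAD_FAST t → push -11. Stack: [-11]
RETURN_VALUE → return -11.

-11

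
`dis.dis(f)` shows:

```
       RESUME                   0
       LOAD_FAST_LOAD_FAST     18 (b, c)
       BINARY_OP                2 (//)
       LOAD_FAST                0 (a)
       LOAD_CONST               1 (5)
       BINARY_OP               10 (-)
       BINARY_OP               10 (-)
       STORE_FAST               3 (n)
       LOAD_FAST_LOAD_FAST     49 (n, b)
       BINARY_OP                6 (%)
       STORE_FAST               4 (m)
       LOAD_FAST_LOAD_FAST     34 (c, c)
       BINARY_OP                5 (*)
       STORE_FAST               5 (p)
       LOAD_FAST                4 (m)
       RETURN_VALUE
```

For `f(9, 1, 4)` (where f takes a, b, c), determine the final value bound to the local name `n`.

-4

LOAD_FAST_LOAD_FAST b,c → push 1,4. Stack: [1, 4]
BINARY_OP // → 1 // 4 = 0. Stack: [0]
LOAD_FAST a → push 9. Stack: [0, 9]
LOAD_CONST → push 5. Stack: [0, 9, 5]
BINARY_OP - → 9 - 5 = 4. Stack: [0, 4]
BINARY_OP - → 0 - 4 = -4. Stack: [-4]
STORE_FAST n → n=-4. Stack: []
LOAD_FAST_LOAD_FAST n,b → push -4,1. Stack: [-4, 1]
BINARY_OP % → -4 % 1 = 0. Stack: [0]
STORE_FAST m → m=0. Stack: []
LOAD_FAST_LOAD_FAST c,c → push 4,4. Stack: [4, 4]
BINARY_OP * → 4 * 4 = 16. Stack: [16]
STORE_FAST p → p=16. Stack: []
LOAD_FAST m → push 0. Stack: [0]
RETURN_VALUE → return 0.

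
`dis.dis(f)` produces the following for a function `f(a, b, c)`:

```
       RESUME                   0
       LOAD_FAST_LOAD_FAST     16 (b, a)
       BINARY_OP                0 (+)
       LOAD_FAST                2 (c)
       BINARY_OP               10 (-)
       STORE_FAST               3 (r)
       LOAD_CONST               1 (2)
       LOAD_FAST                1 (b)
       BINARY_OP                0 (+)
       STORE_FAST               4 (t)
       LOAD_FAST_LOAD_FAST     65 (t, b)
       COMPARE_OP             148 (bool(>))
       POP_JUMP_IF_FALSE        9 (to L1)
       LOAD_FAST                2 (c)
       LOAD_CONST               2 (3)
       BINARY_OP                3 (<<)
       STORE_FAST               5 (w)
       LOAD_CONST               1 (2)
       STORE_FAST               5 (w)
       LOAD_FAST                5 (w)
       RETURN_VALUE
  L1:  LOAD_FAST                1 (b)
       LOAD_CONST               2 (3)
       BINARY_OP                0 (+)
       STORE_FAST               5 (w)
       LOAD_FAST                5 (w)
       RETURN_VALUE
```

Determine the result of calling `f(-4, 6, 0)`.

LOAD_FAST_LOAD_FAST b,a → push 6,-4. Stack: [6, -4]
BINARY_OP + → 6 + -4 = 2. Stack: [2]
LOAD_FAST c → push 0. Stack: [2, 0]
BINARY_OP - → 2 - 0 = 2. Stack: [2]
STORE_FAST r → r=2. Stack: []
LOAD_CONST → push 2. Stack: [2]
LOAD_FAST b → push 6. Stack: [2, 6]
BINARY_OP + → 2 + 6 = 8. Stack: [8]
STORE_FAST t → t=8. Stack: []
LOAD_FAST_LOAD_FAST t,b → push 8,6. Stack: [8, 6]
COMPARE_OP bool(>) → 8 vs 6 = True. Stack: [True]
POP_JUMP_IF_FALSE → pop True; no jump. Stack: []
LOAD_FAST c → push 0. Stack: [0]
LOAD_CONST → push 3. Stack: [0, 3]
BINARY_OP << → 0 << 3 = 0. Stack: [0]
STORE_FAST w → w=0. Stack: []
LOAD_CONST → push 2. Stack: [2]
STORE_FAST w → w=2. Stack: []
LOAD_FAST w → push 2. Stack: [2]
RETURN_VALUE → return 2.

2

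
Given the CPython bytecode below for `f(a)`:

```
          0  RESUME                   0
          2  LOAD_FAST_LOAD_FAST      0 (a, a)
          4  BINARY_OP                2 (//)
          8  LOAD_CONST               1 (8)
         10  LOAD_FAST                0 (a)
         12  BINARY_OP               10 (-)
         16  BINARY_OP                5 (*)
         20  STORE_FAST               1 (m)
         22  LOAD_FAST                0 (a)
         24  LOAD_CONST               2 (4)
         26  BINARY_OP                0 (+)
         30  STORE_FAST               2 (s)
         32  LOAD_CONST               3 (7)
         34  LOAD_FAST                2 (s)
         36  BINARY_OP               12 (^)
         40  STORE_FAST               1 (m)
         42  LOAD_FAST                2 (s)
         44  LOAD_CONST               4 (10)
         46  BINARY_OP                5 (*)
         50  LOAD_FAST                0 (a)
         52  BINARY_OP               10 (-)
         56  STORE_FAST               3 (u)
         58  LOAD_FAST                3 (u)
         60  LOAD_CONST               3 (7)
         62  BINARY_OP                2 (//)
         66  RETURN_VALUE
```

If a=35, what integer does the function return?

50

LOAD_FAST_LOAD_FAST a,a → push 35,35. Stack: [35, 35]
BINARY_OP // → 35 // 35 = 1. Stack: [1]
LOAD_CONST → push 8. Stack: [1, 8]
LOAD_FAST a → push 35. Stack: [1, 8, 35]
BINARY_OP - → 8 - 35 = -27. Stack: [1, -27]
BINARY_OP * → 1 * -27 = -27. Stack: [-27]
STORE_FAST m → m=-27. Stack: []
LOAD_FAST a → push 35. Stack: [35]
LOAD_CONST → push 4. Stack: [35, 4]
BINARY_OP + → 35 + 4 = 39. Stack: [39]
STORE_FAST s → s=39. Stack: []
LOAD_CONST → push 7. Stack: [7]
LOAD_FAST s → push 39. Stack: [7, 39]
BINARY_OP ^ → 7 ^ 39 = 32. Stack: [32]
STORE_FAST m → m=32. Stack: []
LOAD_FAST s → push 39. Stack: [39]
LOAD_CONST → push 10. Stack: [39, 10]
BINARY_OP * → 39 * 10 = 390. Stack: [390]
LOAD_FAST a → push 35. Stack: [390, 35]
BINARY_OP - → 390 - 35 = 355. Stack: [355]
STORE_FAST u → u=355. Stack: []
LOAD_FAST u → push 355. Stack: [355]
LOAD_CONST → push 7. Stack: [355, 7]
BINARY_OP // → 355 // 7 = 50. Stack: [50]
RETURN_VALUE → return 50.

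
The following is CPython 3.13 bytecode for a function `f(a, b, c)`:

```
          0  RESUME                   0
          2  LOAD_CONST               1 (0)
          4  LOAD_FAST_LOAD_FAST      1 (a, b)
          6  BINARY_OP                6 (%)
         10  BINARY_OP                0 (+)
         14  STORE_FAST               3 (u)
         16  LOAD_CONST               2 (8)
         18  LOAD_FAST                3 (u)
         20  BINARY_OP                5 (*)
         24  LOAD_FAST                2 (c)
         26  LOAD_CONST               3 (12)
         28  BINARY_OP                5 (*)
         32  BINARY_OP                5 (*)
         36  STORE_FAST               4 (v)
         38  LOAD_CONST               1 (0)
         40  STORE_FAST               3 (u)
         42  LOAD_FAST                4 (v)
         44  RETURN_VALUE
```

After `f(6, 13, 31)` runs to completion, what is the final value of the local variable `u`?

0

LOAD_CONST → push 0. Stack: [0]
LOAD_FAST_LOAD_FAST a,b → push 6,13. Stack: [0, 6, 13]
BINARY_OP % → 6 % 13 = 6. Stack: [0, 6]
BINARY_OP + → 0 + 6 = 6. Stack: [6]
STORE_FAST u → u=6. Stack: []
LOAD_CONST → push 8. Stack: [8]
LOAD_FAST u → push 6. Stack: [8, 6]
BINARY_OP * → 8 * 6 = 48. Stack: [48]
LOAD_FAST c → push 31. Stack: [48, 31]
LOAD_CONST → push 12. Stack: [48, 31, 12]
BINARY_OP * → 31 * 12 = 372. Stack: [48, 372]
BINARY_OP * → 48 * 372 = 17856. Stack: [17856]
STORE_FAST v → v=17856. Stack: []
LOAD_CONST → push 0. Stack: [0]
STORE_FAST u → u=0. Stack: []
LOAD_FAST v → push 17856. Stack: [17856]
RETURN_VALUE → return 17856.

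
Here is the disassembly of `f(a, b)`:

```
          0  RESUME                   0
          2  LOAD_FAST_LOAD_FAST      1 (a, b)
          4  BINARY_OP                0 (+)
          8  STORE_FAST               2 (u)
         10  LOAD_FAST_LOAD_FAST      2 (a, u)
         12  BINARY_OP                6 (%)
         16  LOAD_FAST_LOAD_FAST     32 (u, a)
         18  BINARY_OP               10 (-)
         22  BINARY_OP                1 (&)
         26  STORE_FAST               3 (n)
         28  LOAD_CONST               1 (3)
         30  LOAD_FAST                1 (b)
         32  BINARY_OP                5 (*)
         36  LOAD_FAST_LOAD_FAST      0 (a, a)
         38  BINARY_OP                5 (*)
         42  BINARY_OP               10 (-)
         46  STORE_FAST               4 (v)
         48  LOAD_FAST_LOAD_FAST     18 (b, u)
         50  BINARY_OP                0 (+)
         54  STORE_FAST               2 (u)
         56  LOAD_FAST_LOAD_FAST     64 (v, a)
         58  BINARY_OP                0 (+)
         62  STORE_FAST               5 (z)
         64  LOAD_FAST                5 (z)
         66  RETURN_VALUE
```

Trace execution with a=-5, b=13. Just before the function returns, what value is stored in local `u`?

LOAD_FAST_LOAD_FAST a,b → push -5,13. Stack: [-5, 13]
BINARY_OP + → -5 + 13 = 8. Stack: [8]
STORE_FAST u → u=8. Stack: []
LOAD_FAST_LOAD_FAST a,u → push -5,8. Stack: [-5, 8]
BINARY_OP % → -5 % 8 = 3. Stack: [3]
LOAD_FAST_LOAD_FAST u,a → push 8,-5. Stack: [3, 8, -5]
BINARY_OP - → 8 - -5 = 13. Stack: [3, 13]
BINARY_OP & → 3 & 13 = 1. Stack: [1]
STORE_FAST n → n=1. Stack: []
LOAD_CONST → push 3. Stack: [3]
LOAD_FAST b → push 13. Stack: [3, 13]
BINARY_OP * → 3 * 13 = 39. Stack: [39]
LOAD_FAST_LOAD_FAST a,a → push -5,-5. Stack: [39, -5, -5]
BINARY_OP * → -5 * -5 = 25. Stack: [39, 25]
BINARY_OP - → 39 - 25 = 14. Stack: [14]
STORE_FAST v → v=14. Stack: []
LOAD_FAST_LOAD_FAST b,u → push 13,8. Stack: [13, 8]
BINARY_OP + → 13 + 8 = 21. Stack: [21]
STORE_FAST u → u=21. Stack: []
LOAD_FAST_LOAD_FAST v,a → push 14,-5. Stack: [14, -5]
BINARY_OP + → 14 + -5 = 9. Stack: [9]
STORE_FAST z → z=9. Stack: []
LOAD_FAST z → push 9. Stack: [9]
RETURN_VALUE → return 9.

21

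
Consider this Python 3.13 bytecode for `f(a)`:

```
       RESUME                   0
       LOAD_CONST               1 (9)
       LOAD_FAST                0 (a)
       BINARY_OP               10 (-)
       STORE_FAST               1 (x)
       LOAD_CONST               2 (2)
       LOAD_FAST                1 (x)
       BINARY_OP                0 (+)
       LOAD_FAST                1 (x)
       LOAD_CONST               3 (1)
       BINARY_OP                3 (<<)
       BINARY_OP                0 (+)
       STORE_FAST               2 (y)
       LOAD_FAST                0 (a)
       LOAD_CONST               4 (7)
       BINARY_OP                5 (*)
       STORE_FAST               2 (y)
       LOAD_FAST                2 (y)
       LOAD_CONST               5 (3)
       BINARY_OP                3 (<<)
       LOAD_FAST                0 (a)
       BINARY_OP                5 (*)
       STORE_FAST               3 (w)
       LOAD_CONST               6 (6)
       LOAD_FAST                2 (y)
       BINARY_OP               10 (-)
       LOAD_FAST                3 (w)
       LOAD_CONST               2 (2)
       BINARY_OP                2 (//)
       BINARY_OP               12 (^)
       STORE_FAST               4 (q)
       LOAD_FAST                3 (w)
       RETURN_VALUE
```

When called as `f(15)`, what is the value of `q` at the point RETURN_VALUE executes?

LOAD_CONST → push 9. Stack: [9]
LOAD_FAST a → push 15. Stack: [9, 15]
BINARY_OP - → 9 - 15 = -6. Stack: [-6]
STORE_FAST x → x=-6. Stack: []
LOAD_CONST → push 2. Stack: [2]
LOAD_FAST x → push -6. Stack: [2, -6]
BINARY_OP + → 2 + -6 = -4. Stack: [-4]
LOAD_FAST x → push -6. Stack: [-4, -6]
LOAD_CONST → push 1. Stack: [-4, -6, 1]
BINARY_OP << → -6 << 1 = -12. Stack: [-4, -12]
BINARY_OP + → -4 + -12 = -16. Stack: [-16]
STORE_FAST y → y=-16. Stack: []
LOAD_FAST a → push 15. Stack: [15]
LOAD_CONST → push 7. Stack: [15, 7]
BINARY_OP * → 15 * 7 = 105. Stack: [105]
STORE_FAST y → y=105. Stack: []
LOAD_FAST y → push 105. Stack: [105]
LOAD_CONST → push 3. Stack: [105, 3]
BINARY_OP << → 105 << 3 = 840. Stack: [840]
LOAD_FAST a → push 15. Stack: [840, 15]
BINARY_OP * → 840 * 15 = 12600. Stack: [12600]
STORE_FAST w → w=12600. Stack: []
LOAD_CONST → push 6. Stack: [6]
LOAD_FAST y → push 105. Stack: [6, 105]
BINARY_OP - → 6 - 105 = -99. Stack: [-99]
LOAD_FAST w → push 12600. Stack: [-99, 12600]
LOAD_CONST → push 2. Stack: [-99, 12600, 2]
BINARY_OP // → 12600 // 2 = 6300. Stack: [-99, 6300]
BINARY_OP ^ → -99 ^ 6300 = -6399. Stack: [-6399]
STORE_FAST q → q=-6399. Stack: []
LOAD_FAST w → push 12600. Stack: [12600]
RETURN_VALUE → return 12600.

-6399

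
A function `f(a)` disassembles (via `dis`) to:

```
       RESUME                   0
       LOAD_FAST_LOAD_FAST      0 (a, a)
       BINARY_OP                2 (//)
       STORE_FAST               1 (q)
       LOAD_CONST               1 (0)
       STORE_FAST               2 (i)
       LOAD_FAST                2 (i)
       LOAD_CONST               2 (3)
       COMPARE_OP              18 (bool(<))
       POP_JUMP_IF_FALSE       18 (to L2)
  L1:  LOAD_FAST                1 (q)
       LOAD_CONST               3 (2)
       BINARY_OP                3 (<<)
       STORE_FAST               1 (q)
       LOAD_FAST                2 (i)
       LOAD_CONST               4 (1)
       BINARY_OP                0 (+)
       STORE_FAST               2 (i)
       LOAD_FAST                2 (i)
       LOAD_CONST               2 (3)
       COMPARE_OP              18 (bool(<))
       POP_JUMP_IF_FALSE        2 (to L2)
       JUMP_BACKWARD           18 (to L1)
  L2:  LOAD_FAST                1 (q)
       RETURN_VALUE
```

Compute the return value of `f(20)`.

LOAD_FAST_LOAD_FAST a,a → push 20,20. Stack: [20, 20]
BINARY_OP // → 20 // 20 = 1. Stack: [1]
STORE_FAST q → q=1. Stack: []
LOAD_CONST → push 0. Stack: [0]
STORE_FAST i → i=0. Stack: []
LOAD_FAST i → push 0. Stack: [0]
LOAD_CONST → push 3. Stack: [0, 3]
COMPARE_OP bool(<) → 0 vs 3 = True. Stack: [True]
POP_JUMP_IF_FALSE → pop True; no jump. Stack: []
LOAD_FAST q → push 1. Stack: [1]
LOAD_CONST → push 2. Stack: [1, 2]
BINARY_OP << → 1 << 2 = 4. Stack: [4]
STORE_FAST q → q=4. Stack: []
LOAD_FAST i → push 0. Stack: [0]
LOAD_CONST → push 1. Stack: [0, 1]
BINARY_OP + → 0 + 1 = 1. Stack: [1]
STORE_FAST i → i=1. Stack: []
LOAD_FAST i → push 1. Stack: [1]
LOAD_CONST → push 3. Stack: [1, 3]
COMPARE_OP bool(<) → 1 vs 3 = True. Stack: [True]
POP_JUMP_IF_FALSE → pop True; no jump. Stack: []
LOAD_FAST q → push 4. Stack: [4]
LOAD_CONST → push 2. Stack: [4, 2]
BINARY_OP << → 4 << 2 = 16. Stack: [16]
STORE_FAST q → q=16. Stack: []
LOAD_FAST i → push 1. Stack: [1]
LOAD_CONST → push 1. Stack: [1, 1]
BINARY_OP + → 1 + 1 = 2. Stack: [2]
STORE_FAST i → i=2. Stack: []
LOAD_FAST i → push 2. Stack: [2]
LOAD_CONST → push 3. Stack: [2, 3]
COMPARE_OP bool(<) → 2 vs 3 = True. Stack: [True]
POP_JUMP_IF_FALSE → pop True; no jump. Stack: []
LOAD_FAST q → push 16. Stack: [16]
LOAD_CONST → push 2. Stack: [16, 2]
BINARY_OP << → 16 << 2 = 64. Stack: [64]
STORE_FAST q → q=64. Stack: []
LOAD_FAST i → push 2. Stack: [2]
LOAD_CONST → push 1. Stack: [2, 1]
BINARY_OP + → 2 + 1 = 3. Stack: [3]
STORE_FAST i → i=3. Stack: []
LOAD_FAST i → push 3. Stack: [3]
LOAD_CONST → push 3. Stack: [3, 3]
COMPARE_OP bool(<) → 3 vs 3 = False. Stack: [False]
POP_JUMP_IF_FALSE → pop False; jump. Stack: []
LOAD_FAST q → push 64. Stack: [64]
RETURN_VALUE → return 64.

64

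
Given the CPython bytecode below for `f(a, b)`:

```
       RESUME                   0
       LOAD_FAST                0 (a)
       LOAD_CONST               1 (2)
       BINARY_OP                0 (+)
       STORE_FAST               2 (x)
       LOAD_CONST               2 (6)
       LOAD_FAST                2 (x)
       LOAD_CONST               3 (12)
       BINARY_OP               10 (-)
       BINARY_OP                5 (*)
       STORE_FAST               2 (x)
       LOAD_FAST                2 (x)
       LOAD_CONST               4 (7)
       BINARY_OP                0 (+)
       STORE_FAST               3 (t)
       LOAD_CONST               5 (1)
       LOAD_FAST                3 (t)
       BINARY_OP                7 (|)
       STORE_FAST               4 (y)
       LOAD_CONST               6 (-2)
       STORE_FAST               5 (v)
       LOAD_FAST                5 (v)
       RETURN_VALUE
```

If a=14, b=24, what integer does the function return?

-2

LOAD_FAST a → push 14. Stack: [14]
LOAD_CONST → push 2. Stack: [14, 2]
BINARY_OP + → 14 + 2 = 16. Stack: [16]
STORE_FAST x → x=16. Stack: []
LOAD_CONST → push 6. Stack: [6]
LOAD_FAST x → push 16. Stack: [6, 16]
LOAD_CONST → push 12. Stack: [6, 16, 12]
BINARY_OP - → 16 - 12 = 4. Stack: [6, 4]
BINARY_OP * → 6 * 4 = 24. Stack: [24]
STORE_FAST x → x=24. Stack: []
LOAD_FAST x → push 24. Stack: [24]
LOAD_CONST → push 7. Stack: [24, 7]
BINARY_OP + → 24 + 7 = 31. Stack: [31]
STORE_FAST t → t=31. Stack: []
LOAD_CONST → push 1. Stack: [1]
LOAD_FAST t → push 31. Stack: [1, 31]
BINARY_OP | → 1 | 31 = 31. Stack: [31]
STORE_FAST y → y=31. Stack: []
LOAD_CONST → push -2. Stack: [-2]
STORE_FAST v → v=-2. Stack: []
LOAD_FAST v → push -2. Stack: [-2]
RETURN_VALUE → return -2.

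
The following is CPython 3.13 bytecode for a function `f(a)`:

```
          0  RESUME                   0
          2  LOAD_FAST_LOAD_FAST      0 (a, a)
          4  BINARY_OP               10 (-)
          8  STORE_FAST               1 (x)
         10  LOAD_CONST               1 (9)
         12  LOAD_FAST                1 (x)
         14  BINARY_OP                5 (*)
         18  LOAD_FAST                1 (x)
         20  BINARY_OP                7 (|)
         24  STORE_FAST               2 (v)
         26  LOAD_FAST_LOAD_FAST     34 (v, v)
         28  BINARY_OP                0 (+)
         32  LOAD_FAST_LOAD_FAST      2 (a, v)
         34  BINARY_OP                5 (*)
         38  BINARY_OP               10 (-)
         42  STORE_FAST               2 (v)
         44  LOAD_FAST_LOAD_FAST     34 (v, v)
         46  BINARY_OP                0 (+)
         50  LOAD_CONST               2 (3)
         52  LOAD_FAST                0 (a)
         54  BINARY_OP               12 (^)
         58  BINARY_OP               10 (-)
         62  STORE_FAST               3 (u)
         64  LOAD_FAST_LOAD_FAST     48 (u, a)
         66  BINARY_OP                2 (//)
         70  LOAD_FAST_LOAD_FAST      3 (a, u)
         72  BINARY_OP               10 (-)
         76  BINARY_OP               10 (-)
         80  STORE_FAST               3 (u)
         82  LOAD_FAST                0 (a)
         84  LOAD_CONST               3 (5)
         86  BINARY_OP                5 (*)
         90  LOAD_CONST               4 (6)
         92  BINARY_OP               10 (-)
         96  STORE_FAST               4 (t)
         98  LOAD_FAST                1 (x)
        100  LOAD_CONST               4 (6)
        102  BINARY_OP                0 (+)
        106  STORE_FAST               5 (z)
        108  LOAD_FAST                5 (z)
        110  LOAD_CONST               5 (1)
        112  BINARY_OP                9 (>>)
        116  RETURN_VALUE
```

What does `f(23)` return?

3

LOAD_FAST_LOAD_FAST a,a → push 23,23. Stack: [23, 23]
BINARY_OP - → 23 - 23 = 0. Stack: [0]
STORE_FAST x → x=0. Stack: []
LOAD_CONST → push 9. Stack: [9]
LOAD_FAST x → push 0. Stack: [9, 0]
BINARY_OP * → 9 * 0 = 0. Stack: [0]
LOAD_FAST x → push 0. Stack: [0, 0]
BINARY_OP | → 0 | 0 = 0. Stack: [0]
STORE_FAST v → v=0. Stack: []
LOAD_FAST_LOAD_FAST v,v → push 0,0. Stack: [0, 0]
BINARY_OP + → 0 + 0 = 0. Stack: [0]
LOAD_FAST_LOAD_FAST a,v → push 23,0. Stack: [0, 23, 0]
BINARY_OP * → 23 * 0 = 0. Stack: [0, 0]
BINARY_OP - → 0 - 0 = 0. Stack: [0]
STORE_FAST v → v=0. Stack: []
LOAD_FAST_LOAD_FAST v,v → push 0,0. Stack: [0, 0]
BINARY_OP + → 0 + 0 = 0. Stack: [0]
LOAD_CONST → push 3. Stack: [0, 3]
LOAD_FAST a → push 23. Stack: [0, 3, 23]
BINARY_OP ^ → 3 ^ 23 = 20. Stack: [0, 20]
BINARY_OP - → 0 - 20 = -20. Stack: [-20]
STORE_FAST u → u=-20. Stack: []
LOAD_FAST_LOAD_FAST u,a → push -20,23. Stack: [-20, 23]
BINARY_OP // → -20 // 23 = -1. Stack: [-1]
LOAD_FAST_LOAD_FAST a,u → push 23,-20. Stack: [-1, 23, -20]
BINARY_OP - → 23 - -20 = 43. Stack: [-1, 43]
BINARY_OP - → -1 - 43 = -44. Stack: [-44]
STORE_FAST u → u=-44. Stack: []
LOAD_FAST a → push 23. Stack: [23]
LOAD_CONST → push 5. Stack: [23, 5]
BINARY_OP * → 23 * 5 = 115. Stack: [115]
LOAD_CONST → push 6. Stack: [115, 6]
BINARY_OP - → 115 - 6 = 109. Stack: [109]
STORE_FAST t → t=109. Stack: []
LOAD_FAST x → push 0. Stack: [0]
LOAD_CONST → push 6. Stack: [0, 6]
BINARY_OP + → 0 + 6 = 6. Stack: [6]
STORE_FAST z → z=6. Stack: []
LOAD_FAST z → push 6. Stack: [6]
LOAD_CONST → push 1. Stack: [6, 1]
BINARY_OP >> → 6 >> 1 = 3. Stack: [3]
RETURN_VALUE → return 3.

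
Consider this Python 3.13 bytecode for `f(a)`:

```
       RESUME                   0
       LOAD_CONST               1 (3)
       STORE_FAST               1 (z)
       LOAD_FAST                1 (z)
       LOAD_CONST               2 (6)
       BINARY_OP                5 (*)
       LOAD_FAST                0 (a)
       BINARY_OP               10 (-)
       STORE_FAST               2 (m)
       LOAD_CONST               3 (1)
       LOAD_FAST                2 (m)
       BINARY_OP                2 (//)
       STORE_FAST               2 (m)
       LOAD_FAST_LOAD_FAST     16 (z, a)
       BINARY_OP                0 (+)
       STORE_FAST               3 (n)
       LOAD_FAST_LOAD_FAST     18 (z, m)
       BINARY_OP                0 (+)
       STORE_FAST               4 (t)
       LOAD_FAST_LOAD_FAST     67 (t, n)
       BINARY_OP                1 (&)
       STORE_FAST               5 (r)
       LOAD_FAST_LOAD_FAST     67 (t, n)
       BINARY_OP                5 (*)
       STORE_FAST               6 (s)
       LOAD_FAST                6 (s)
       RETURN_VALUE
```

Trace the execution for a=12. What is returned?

45

LOAD_CONST → push 3. Stack: [3]
STORE_FAST z → z=3. Stack: []
LOAD_FAST z → push 3. Stack: [3]
LOAD_CONST → push 6. Stack: [3, 6]
BINARY_OP * → 3 * 6 = 18. Stack: [18]
LOAD_FAST a → push 12. Stack: [18, 12]
BINARY_OP - → 18 - 12 = 6. Stack: [6]
STORE_FAST m → m=6. Stack: []
LOAD_CONST → push 1. Stack: [1]
LOAD_FAST m → push 6. Stack: [1, 6]
BINARY_OP // → 1 // 6 = 0. Stack: [0]
STORE_FAST m → m=0. Stack: []
LOAD_FAST_LOAD_FAST z,a → push 3,12. Stack: [3, 12]
BINARY_OP + → 3 + 12 = 15. Stack: [15]
STORE_FAST n → n=15. Stack: []
LOAD_FAST_LOAD_FAST z,m → push 3,0. Stack: [3, 0]
BINARY_OP + → 3 + 0 = 3. Stack: [3]
STORE_FAST t → t=3. Stack: []
LOAD_FAST_LOAD_FAST t,n → push 3,15. Stack: [3, 15]
BINARY_OP & → 3 & 15 = 3. Stack: [3]
STORE_FAST r → r=3. Stack: []
LOAD_FAST_LOAD_FAST t,n → push 3,15. Stack: [3, 15]
BINARY_OP * → 3 * 15 = 45. Stack: [45]
STORE_FAST s → s=45. Stack: []
LOAD_FAST s → push 45. Stack: [45]
RETURN_VALUE → return 45.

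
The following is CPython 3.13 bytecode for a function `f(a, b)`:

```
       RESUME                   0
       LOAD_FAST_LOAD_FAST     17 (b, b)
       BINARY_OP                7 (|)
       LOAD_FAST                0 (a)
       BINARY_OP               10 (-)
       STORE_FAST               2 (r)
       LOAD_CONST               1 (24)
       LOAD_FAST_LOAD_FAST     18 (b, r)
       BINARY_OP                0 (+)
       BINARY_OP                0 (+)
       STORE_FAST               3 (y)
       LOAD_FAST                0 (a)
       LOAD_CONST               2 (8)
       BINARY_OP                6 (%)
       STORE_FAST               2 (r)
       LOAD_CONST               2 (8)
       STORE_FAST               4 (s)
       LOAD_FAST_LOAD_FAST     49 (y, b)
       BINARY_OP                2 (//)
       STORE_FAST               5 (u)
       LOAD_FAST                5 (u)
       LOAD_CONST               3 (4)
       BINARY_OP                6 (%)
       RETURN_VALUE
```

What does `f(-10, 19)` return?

3

LOAD_FAST_LOAD_FAST b,b → push 19,19. Stack: [19, 19]
BINARY_OP | → 19 | 19 = 19. Stack: [19]
LOAD_FAST a → push -10. Stack: [19, -10]
BINARY_OP - → 19 - -10 = 29. Stack: [29]
STORE_FAST r → r=29. Stack: []
LOAD_CONST → push 24. Stack: [24]
LOAD_FAST_LOAD_FAST b,r → push 19,29. Stack: [24, 19, 29]
BINARY_OP + → 19 + 29 = 48. Stack: [24, 48]
BINARY_OP + → 24 + 48 = 72. Stack: [72]
STORE_FAST y → y=72. Stack: []
LOAD_FAST a → push -10. Stack: [-10]
LOAD_CONST → push 8. Stack: [-10, 8]
BINARY_OP % → -10 % 8 = 6. Stack: [6]
STORE_FAST r → r=6. Stack: []
LOAD_CONST → push 8. Stack: [8]
STORE_FAST s → s=8. Stack: []
LOAD_FAST_LOAD_FAST y,b → push 72,19. Stack: [72, 19]
BINARY_OP // → 72 // 19 = 3. Stack: [3]
STORE_FAST u → u=3. Stack: []
LOAD_FAST u → push 3. Stack: [3]
LOAD_CONST → push 4. Stack: [3, 4]
BINARY_OP % → 3 % 4 = 3. Stack: [3]
RETURN_VALUE → return 3.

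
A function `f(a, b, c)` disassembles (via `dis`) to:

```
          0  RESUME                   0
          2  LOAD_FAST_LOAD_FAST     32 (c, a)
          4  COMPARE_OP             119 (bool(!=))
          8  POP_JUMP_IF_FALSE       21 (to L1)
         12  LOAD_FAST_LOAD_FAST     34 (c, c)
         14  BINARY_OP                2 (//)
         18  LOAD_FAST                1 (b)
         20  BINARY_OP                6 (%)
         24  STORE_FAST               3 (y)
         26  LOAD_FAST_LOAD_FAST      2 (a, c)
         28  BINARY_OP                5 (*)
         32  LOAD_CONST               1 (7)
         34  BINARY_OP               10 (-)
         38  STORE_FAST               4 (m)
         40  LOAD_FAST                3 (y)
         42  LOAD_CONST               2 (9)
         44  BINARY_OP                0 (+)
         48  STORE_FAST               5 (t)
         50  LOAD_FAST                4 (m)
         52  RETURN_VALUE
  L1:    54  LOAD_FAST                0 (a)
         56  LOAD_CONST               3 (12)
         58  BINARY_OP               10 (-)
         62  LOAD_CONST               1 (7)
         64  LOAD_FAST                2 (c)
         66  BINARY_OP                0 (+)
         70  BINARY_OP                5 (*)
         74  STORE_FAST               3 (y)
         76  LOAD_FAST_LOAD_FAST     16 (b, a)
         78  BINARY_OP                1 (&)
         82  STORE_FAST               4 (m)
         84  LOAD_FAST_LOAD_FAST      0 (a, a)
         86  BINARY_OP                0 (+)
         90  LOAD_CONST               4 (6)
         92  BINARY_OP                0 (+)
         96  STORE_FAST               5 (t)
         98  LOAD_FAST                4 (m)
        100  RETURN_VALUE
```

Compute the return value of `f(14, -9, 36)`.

LOAD_FAST_LOAD_FAST c,a → push 36,14. Stack: [36, 14]
COMPARE_OP bool(!=) → 36 vs 14 = True. Stack: [True]
POP_JUMP_IF_FALSE → pop True; no jump. Stack: []
LOAD_FAST_LOAD_FAST c,c → push 36,36. Stack: [36, 36]
BINARY_OP // → 36 // 36 = 1. Stack: [1]
LOAD_FAST b → push -9. Stack: [1, -9]
BINARY_OP % → 1 % -9 = -8. Stack: [-8]
STORE_FAST y → y=-8. Stack: []
LOAD_FAST_LOAD_FAST a,c → push 14,36. Stack: [14, 36]
BINARY_OP * → 14 * 36 = 504. Stack: [504]
LOAD_CONST → push 7. Stack: [504, 7]
BINARY_OP - → 504 - 7 = 497. Stack: [497]
STORE_FAST m → m=497. Stack: []
LOAD_FAST y → push -8. Stack: [-8]
LOAD_CONST → push 9. Stack: [-8, 9]
BINARY_OP + → -8 + 9 = 1. Stack: [1]
STORE_FAST t → t=1. Stack: []
LOAD_FAST m → push 497. Stack: [497]
RETURN_VALUE → return 497.

497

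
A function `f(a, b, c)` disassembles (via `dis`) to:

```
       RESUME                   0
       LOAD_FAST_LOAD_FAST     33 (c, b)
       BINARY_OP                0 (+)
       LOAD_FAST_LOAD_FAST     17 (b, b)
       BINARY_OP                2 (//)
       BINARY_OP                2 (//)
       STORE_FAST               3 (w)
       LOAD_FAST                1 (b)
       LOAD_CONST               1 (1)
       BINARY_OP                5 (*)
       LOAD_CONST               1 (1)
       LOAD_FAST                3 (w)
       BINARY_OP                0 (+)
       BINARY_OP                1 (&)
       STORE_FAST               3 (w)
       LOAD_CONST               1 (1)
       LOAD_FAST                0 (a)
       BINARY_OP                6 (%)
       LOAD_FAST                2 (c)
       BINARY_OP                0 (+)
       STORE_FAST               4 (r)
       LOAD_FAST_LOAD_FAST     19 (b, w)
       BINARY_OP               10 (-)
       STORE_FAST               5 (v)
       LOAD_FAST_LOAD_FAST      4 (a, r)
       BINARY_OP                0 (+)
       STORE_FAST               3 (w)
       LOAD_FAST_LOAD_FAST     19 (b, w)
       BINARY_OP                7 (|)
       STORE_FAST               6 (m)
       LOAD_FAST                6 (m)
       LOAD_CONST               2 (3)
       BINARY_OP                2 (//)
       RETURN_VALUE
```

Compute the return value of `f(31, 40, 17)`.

19

LOAD_FAST_LOAD_FAST c,b → push 17,40. Stack: [17, 40]
BINARY_OP + → 17 + 40 = 57. Stack: [57]
LOAD_FAST_LOAD_FAST b,b → push 40,40. Stack: [57, 40, 40]
BINARY_OP // → 40 // 40 = 1. Stack: [57, 1]
BINARY_OP // → 57 // 1 = 57. Stack: [57]
STORE_FAST w → w=57. Stack: []
LOAD_FAST b → push 40. Stack: [40]
LOAD_CONST → push 1. Stack: [40, 1]
BINARY_OP * → 40 * 1 = 40. Stack: [40]
LOAD_CONST → push 1. Stack: [40, 1]
LOAD_FAST w → push 57. Stack: [40, 1, 57]
BINARY_OP + → 1 + 57 = 58. Stack: [40, 58]
BINARY_OP & → 40 & 58 = 40. Stack: [40]
STORE_FAST w → w=40. Stack: []
LOAD_CONST → push 1. Stack: [1]
LOAD_FAST a → push 31. Stack: [1, 31]
BINARY_OP % → 1 % 31 = 1. Stack: [1]
LOAD_FAST c → push 17. Stack: [1, 17]
BINARY_OP + → 1 + 17 = 18. Stack: [18]
STORE_FAST r → r=18. Stack: []
LOAD_FAST_LOAD_FAST b,w → push 40,40. Stack: [40, 40]
BINARY_OP - → 40 - 40 = 0. Stack: [0]
STORE_FAST v → v=0. Stack: []
LOAD_FAST_LOAD_FAST a,r → push 31,18. Stack: [31, 18]
BINARY_OP + → 31 + 18 = 49. Stack: [49]
STORE_FAST w → w=49. Stack: []
LOAD_FAST_LOAD_FAST b,w → push 40,49. Stack: [40, 49]
BINARY_OP | → 40 | 49 = 57. Stack: [57]
STORE_FAST m → m=57. Stack: []
LOAD_FAST m → push 57. Stack: [57]
LOAD_CONST → push 3. Stack: [57, 3]
BINARY_OP // → 57 // 3 = 19. Stack: [19]
RETURN_VALUE → return 19.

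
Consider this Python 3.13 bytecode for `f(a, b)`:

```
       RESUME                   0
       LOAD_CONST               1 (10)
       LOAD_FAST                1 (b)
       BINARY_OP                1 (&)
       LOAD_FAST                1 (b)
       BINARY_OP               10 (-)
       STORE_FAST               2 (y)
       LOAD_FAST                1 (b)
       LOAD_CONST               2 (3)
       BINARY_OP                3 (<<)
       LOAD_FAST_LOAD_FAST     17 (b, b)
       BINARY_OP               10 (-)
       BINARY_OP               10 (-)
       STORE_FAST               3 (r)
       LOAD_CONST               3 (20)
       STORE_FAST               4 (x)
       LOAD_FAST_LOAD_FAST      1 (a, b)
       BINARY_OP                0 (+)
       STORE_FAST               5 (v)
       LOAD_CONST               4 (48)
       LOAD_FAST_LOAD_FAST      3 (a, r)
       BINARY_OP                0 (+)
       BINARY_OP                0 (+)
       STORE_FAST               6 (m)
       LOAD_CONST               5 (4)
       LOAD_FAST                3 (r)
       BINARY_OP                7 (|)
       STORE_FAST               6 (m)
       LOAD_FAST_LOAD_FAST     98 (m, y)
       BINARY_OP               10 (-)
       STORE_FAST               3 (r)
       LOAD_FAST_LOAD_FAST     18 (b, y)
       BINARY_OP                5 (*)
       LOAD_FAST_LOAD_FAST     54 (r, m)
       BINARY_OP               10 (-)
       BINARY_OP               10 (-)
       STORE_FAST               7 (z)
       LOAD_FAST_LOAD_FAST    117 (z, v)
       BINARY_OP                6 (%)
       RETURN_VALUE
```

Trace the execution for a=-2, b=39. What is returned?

0

LOAD_CONST → push 10. Stack: [10]
LOAD_FAST b → push 39. Stack: [10, 39]
BINARY_OP & → 10 & 39 = 2. Stack: [2]
LOAD_FAST b → push 39. Stack: [2, 39]
BINARY_OP - → 2 - 39 = -37. Stack: [-37]
STORE_FAST y → y=-37. Stack: []
LOAD_FAST b → push 39. Stack: [39]
LOAD_CONST → push 3. Stack: [39, 3]
BINARY_OP << → 39 << 3 = 312. Stack: [312]
LOAD_FAST_LOAD_FAST b,b → push 39,39. Stack: [312, 39, 39]
BINARY_OP - → 39 - 39 = 0. Stack: [312, 0]
BINARY_OP - → 312 - 0 = 312. Stack: [312]
STORE_FAST r → r=312. Stack: []
LOAD_CONST → push 20. Stack: [20]
STORE_FAST x → x=20. Stack: []
LOAD_FAST_LOAD_FAST a,b → push -2,39. Stack: [-2, 39]
BINARY_OP + → -2 + 39 = 37. Stack: [37]
STORE_FAST v → v=37. Stack: []
LOAD_CONST → push 48. Stack: [48]
LOAD_FAST_LOAD_FAST a,r → push -2,312. Stack: [48, -2, 312]
BINARY_OP + → -2 + 312 = 310. Stack: [48, 310]
BINARY_OP + → 48 + 310 = 358. Stack: [358]
STORE_FAST m → m=358. Stack: []
LOAD_CONST → push 4. Stack: [4]
LOAD_FAST r → push 312. Stack: [4, 312]
BINARY_OP | → 4 | 312 = 316. Stack: [316]
STORE_FAST m → m=316. Stack: []
LOAD_FAST_LOAD_FAST m,y → push 316,-37. Stack: [316, -37]
BINARY_OP - → 316 - -37 = 353. Stack: [353]
STORE_FAST r → r=353. Stack: []
LOAD_FAST_LOAD_FAST b,y → push 39,-37. Stack: [39, -37]
BINARY_OP * → 39 * -37 = -1443. Stack: [-1443]
LOAD_FAST_LOAD_FAST r,m → push 353,316. Stack: [-1443, 353, 316]
BINARY_OP - → 353 - 316 = 37. Stack: [-1443, 37]
BINARY_OP - → -1443 - 37 = -1480. Stack: [-1480]
STORE_FAST z → z=-1480. Stack: []
LOAD_FAST_LOAD_FAST z,v → push -1480,37. Stack: [-1480, 37]
BINARY_OP % → -1480 % 37 = 0. Stack: [0]
RETURN_VALUE → return 0.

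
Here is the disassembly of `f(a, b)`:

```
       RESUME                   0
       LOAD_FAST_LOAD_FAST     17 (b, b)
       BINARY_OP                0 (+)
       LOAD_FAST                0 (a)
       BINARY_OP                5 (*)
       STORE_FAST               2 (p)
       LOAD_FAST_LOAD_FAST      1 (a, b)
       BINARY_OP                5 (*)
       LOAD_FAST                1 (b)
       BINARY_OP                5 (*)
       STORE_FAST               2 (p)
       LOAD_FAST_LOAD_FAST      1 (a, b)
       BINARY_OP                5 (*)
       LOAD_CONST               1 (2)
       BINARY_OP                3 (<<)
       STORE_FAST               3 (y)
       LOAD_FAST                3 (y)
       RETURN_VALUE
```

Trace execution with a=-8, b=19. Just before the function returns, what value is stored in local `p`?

LOAD_FAST_LOAD_FAST b,b → push 19,19. Stack: [19, 19]
BINARY_OP + → 19 + 19 = 38. Stack: [38]
LOAD_FAST a → push -8. Stack: [38, -8]
BINARY_OP * → 38 * -8 = -304. Stack: [-304]
STORE_FAST p → p=-304. Stack: []
LOAD_FAST_LOAD_FAST a,b → push -8,19. Stack: [-8, 19]
BINARY_OP * → -8 * 19 = -152. Stack: [-152]
LOAD_FAST b → push 19. Stack: [-152, 19]
BINARY_OP * → -152 * 19 = -2888. Stack: [-2888]
STORE_FAST p → p=-2888. Stack: []
LOAD_FAST_LOAD_FAST a,b → push -8,19. Stack: [-8, 19]
BINARY_OP * → -8 * 19 = -152. Stack: [-152]
LOAD_CONST → push 2. Stack: [-152, 2]
BINARY_OP << → -152 << 2 = -608. Stack: [-608]
STORE_FAST y → y=-608. Stack: []
LOAD_FAST y → push -608. Stack: [-608]
RETURN_VALUE → return -608.

-2888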